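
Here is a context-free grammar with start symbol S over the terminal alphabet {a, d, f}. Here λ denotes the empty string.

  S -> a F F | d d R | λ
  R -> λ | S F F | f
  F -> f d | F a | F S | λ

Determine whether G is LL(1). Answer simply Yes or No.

FIRST(S) = {λ, a, d}
FIRST(R) = {λ, a, d, f}
FIRST(F) = {λ, a, d, f}
FOLLOW(S) = {$, a, d, f}
FOLLOW(R) = {$, a, d, f}
FOLLOW(F) = {$, a, d, f}
Cell M[F, $] receives both F -> F S and F -> λ — the grammar is not LL(1).

No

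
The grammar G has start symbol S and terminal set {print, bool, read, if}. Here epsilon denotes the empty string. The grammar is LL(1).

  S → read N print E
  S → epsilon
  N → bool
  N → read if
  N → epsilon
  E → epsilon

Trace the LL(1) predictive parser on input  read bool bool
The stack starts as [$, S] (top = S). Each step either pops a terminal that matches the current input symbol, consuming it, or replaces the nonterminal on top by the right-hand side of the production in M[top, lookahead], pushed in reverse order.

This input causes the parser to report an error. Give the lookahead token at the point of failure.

bool

step 1: stack=$ S  input=read bool bool $  — expand S → read N print E
step 2: stack=$ E print N read  input=read bool bool $  — match read
step 3: stack=$ E print N  input=bool bool $  — expand N → bool
step 4: stack=$ E print bool  input=bool bool $  — match bool
step 5: stack=$ E print  input=bool $  — error: top is terminal print but lookahead is bool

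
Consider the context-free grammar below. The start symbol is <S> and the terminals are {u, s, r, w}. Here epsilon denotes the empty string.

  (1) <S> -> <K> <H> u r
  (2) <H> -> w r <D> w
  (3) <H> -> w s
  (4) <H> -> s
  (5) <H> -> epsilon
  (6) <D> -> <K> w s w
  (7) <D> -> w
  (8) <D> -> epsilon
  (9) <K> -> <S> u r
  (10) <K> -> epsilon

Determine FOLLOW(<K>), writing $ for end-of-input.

FIRST(<H>) = {epsilon, s, w}
FIRST(<S>) = {s, u, w}  (via <K> <H> u r)
FIRST(<K>) = {epsilon, s, u, w}  (via <S> u r)
FIRST(<D>) = {epsilon, s, u, w}  (via <K> w s w)
FOLLOW(<S>) includes $ since <S> is the start symbol.
FOLLOW(<S>): in <K>-><S> u r, <S> is followed by u r with FIRST {u}. Thus FOLLOW(<S>) = {$, u}.
FOLLOW(<H>): in <S>-><K> <H> u r, <H> is followed by u r with FIRST {u}. Thus FOLLOW(<H>) = {u}.
FOLLOW(<D>): in <H>->w r <D> w, <D> is followed by w with FIRST {w}. Thus FOLLOW(<D>) = {w}.
FOLLOW(<K>): in <S>-><K> <H> u r, <K> is followed by <H> u r with FIRST {s, u, w}; in <D>-><K> w s w, <K> is followed by w s w with FIRST {w}. Thus FOLLOW(<K>) = {s, u, w}.

{s, u, w}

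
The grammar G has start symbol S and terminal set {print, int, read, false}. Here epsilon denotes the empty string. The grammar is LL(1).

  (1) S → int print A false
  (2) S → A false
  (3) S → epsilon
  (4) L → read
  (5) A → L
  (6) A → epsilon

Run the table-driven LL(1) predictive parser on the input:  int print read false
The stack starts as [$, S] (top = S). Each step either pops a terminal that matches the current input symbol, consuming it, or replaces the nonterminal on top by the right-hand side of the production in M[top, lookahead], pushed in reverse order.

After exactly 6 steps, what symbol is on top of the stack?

step 1: stack=$ S  input=int print read false $  — expand S → int print A false
step 2: stack=$ false A print int  input=int print read false $  — match int
step 3: stack=$ false A print  input=print read false $  — match print
step 4: stack=$ false A  input=read false $  — expand A → L
step 5: stack=$ false L  input=read false $  — expand L → read
step 6: stack=$ false read  input=read false $  — match read
Stack after step 6: $ false (top = false).

false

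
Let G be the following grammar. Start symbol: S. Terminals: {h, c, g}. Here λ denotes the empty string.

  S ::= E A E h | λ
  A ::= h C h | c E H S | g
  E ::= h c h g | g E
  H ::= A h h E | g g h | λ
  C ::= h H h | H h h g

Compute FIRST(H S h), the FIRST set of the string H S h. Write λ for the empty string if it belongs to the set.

FIRST(A) = {c, g, h}
FIRST(E) = {g, h}
FIRST(S) = {λ, g, h}  (via E A E h)
FIRST(H) = {λ, c, g, h}  (via A h h E)
FIRST(C) = {c, g, h}  (via H h h g)
FIRST(H S h): take FIRST of each symbol in turn, carrying on past any symbol whose FIRST contains λ; result {c, g, h}.

{c, g, h}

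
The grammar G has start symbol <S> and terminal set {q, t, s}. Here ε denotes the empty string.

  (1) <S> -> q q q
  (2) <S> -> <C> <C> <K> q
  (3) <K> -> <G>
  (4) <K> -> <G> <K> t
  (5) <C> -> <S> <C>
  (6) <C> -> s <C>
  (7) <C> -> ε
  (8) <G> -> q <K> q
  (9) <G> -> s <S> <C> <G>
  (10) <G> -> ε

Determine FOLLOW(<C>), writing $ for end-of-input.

FIRST(<G>) = {ε, q, s}
FIRST(<K>) = {ε, q, s, t}  (via <G>, <G> <K> t)
FIRST(<S>) = {q, s, t}  (via <C> <C> <K> q)
FIRST(<C>) = {ε, q, s, t}  (via <S> <C>)
FOLLOW(<S>) includes $ since <S> is the start symbol.
FOLLOW(<K>): in <S>-><C> <C> <K> q, <K> is followed by q with FIRST {q}; in <K>-><G> <K> t, <K> is followed by t with FIRST {t}; in <G>->q <K> q, <K> is followed by q with FIRST {q}. Thus FOLLOW(<K>) = {q, t}.
FOLLOW(<G>): in <K>-><G>, the suffix after <G> is empty, so FOLLOW(<G>) ⊇ FOLLOW(<K>) = {q, t}; in <K>-><G> <K> t, <G> is followed by <K> t with FIRST {q, s, t}; in <G>->s <S> <C> <G>, the suffix after <G> is empty (adds nothing new). Thus FOLLOW(<G>) = {q, s, t}.
FOLLOW(<C>): in <S>-><C> <C> <K> q (occurrence 1), <C> is followed by <C> <K> q with FIRST {q, s, t}; in <S>-><C> <C> <K> q (occurrence 2), <C> is followed by <K> q with FIRST {q, s, t}; in <C>-><S> <C>, the suffix after <C> is empty (adds nothing new); in <C>->s <C>, the suffix after <C> is empty (adds nothing new); in <G>->s <S> <C> <G>, <C> is followed by <G> with FIRST {ε, q, s}; in <G>->s <S> <C> <G>, the suffix after <C> is nullable, so FOLLOW(<C>) ⊇ FOLLOW(<G>) = {q, s, t}. Thus FOLLOW(<C>) = {q, s, t}.
FOLLOW(<S>): in <C>-><S> <C>, <S> is followed by <C> with FIRST {ε, q, s, t}; in <C>-><S> <C>, the suffix after <S> is nullable, so FOLLOW(<S>) ⊇ FOLLOW(<C>) = {q, s, t}; in <G>->s <S> <C> <G>, <S> is followed by <C> <G> with FIRST {ε, q, s, t}; in <G>->s <S> <C> <G>, the suffix after <S> is nullable, so FOLLOW(<S>) ⊇ FOLLOW(<G>) = {q, s, t}. Thus FOLLOW(<S>) = {$, q, s, t}.

{q, s, t}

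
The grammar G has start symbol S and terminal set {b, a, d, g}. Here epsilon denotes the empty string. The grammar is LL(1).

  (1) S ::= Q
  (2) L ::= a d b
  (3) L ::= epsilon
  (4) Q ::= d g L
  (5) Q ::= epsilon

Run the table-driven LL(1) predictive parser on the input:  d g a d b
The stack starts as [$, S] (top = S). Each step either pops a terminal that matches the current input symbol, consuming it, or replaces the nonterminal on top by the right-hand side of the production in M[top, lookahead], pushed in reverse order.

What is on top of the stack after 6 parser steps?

step 1: stack=$ S  input=d g a d b $  — expand S ::= Q
step 2: stack=$ Q  input=d g a d b $  — expand Q ::= d g L
step 3: stack=$ L g d  input=d g a d b $  — match d
step 4: stack=$ L g  input=g a d b $  — match g
step 5: stack=$ L  input=a d b $  — expand L ::= a d b
step 6: stack=$ b d a  input=a d b $  — match a
Stack after step 6: $ b d (top = d).

d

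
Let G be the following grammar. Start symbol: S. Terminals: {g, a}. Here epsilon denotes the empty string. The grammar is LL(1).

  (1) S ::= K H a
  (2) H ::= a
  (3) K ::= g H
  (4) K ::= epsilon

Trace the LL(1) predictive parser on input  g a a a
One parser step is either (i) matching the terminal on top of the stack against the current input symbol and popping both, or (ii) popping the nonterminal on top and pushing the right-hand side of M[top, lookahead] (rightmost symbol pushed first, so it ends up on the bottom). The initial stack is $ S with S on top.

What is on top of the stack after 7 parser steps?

a

     Stack      Input      Action
  1  $ S        g a a a $  expand S ::= K H a
  2  $ a H K    g a a a $  expand K ::= g H
  3  $ a H H g  g a a a $  match g
  4  $ a H H    a a a $    expand H ::= a
  5  $ a H a    a a a $    match a
  6  $ a H      a a $      expand H ::= a
  7  $ a a      a a $      match a
Stack after step 7: $ a (top = a).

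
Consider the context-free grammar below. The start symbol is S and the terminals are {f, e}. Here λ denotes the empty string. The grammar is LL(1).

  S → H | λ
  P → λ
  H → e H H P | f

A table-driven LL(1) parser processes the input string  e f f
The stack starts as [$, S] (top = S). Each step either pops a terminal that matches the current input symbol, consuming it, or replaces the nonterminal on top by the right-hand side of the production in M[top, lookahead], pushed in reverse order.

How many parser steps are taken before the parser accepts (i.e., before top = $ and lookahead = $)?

step 1: stack=$ S  input=e f f $  — expand S → H
step 2: stack=$ H  input=e f f $  — expand H → e H H P
step 3: stack=$ P H H e  input=e f f $  — match e
step 4: stack=$ P H H  input=f f $  — expand H → f
step 5: stack=$ P H f  input=f f $  — match f
step 6: stack=$ P H  input=f $  — expand H → f
step 7: stack=$ P f  input=f $  — match f
step 8: stack=$ P  input=$  — expand P → λ
Accept reached after 8 steps.

8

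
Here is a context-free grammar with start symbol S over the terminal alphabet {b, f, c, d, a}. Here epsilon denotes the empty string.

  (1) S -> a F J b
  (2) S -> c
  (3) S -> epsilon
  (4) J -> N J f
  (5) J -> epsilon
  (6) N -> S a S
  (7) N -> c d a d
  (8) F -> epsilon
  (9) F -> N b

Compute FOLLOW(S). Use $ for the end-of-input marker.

{$, a, b, c, f}

FIRST(S): from S->a F J b we get {a}; from S->c we get {c}; from S->epsilon we get {epsilon}. So FIRST(S) = {epsilon, a, c}.
FIRST(N): from N->S a S we get {a, c}; from N->c d a d we get {c}. So FIRST(N) = {a, c}.
FIRST(J): from J->N J f we get {a, c}; from J->epsilon we get {epsilon}. So FIRST(J) = {epsilon, a, c}.
FIRST(F): from F->epsilon we get {epsilon}; from F->N b we get {a, c}. So FIRST(F) = {epsilon, a, c}.
FOLLOW(S) includes $ since S is the start symbol.
FOLLOW(J): in S->a F J b, J is followed by b with FIRST {b}; in J->N J f, J is followed by f with FIRST {f}. Thus FOLLOW(J) = {b, f}.
FOLLOW(N): in J->N J f, N is followed by J f with FIRST {a, c, f}; in F->N b, N is followed by b with FIRST {b}. Thus FOLLOW(N) = {a, b, c, f}.
FOLLOW(S): in N->S a S (occurrence 1), S is followed by a S with FIRST {a}; in N->S a S (occurrence 2), the suffix after S is empty, so FOLLOW(S) ⊇ FOLLOW(N) = {a, b, c, f}. Thus FOLLOW(S) = {$, a, b, c, f}.
FOLLOW(F): in S->a F J b, F is followed by J b with FIRST {a, b, c}. Thus FOLLOW(F) = {a, b, c}.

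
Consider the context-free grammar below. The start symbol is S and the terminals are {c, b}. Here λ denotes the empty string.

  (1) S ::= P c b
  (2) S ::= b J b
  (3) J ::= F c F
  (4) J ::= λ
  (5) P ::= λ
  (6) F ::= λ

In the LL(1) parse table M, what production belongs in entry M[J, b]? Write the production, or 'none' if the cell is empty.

FIRST(P): from P::=λ we get {λ}. So FIRST(P) = {λ}.
FIRST(F): from F::=λ we get {λ}. So FIRST(F) = {λ}.
FIRST(S): from S::=P c b we get {c}; from S::=b J b we get {b}. So FIRST(S) = {b, c}.
FIRST(J): from J::=F c F we get {c}; from J::=λ we get {λ}. So FIRST(J) = {λ, c}.
FOLLOW(S) includes $ since S is the start symbol.
FOLLOW(J): in S::=b J b, J is followed by b with FIRST {b}. Thus FOLLOW(J) = {b}.
For J ::= F c F: FIRST(F c F) = {c}, so it goes in M[J, t] for t ∈ {c}.
For J ::= λ: FIRST(λ) = {λ}, so it goes in M[J, t] for t ∈ {}; since λ ∈ FIRST, also for every t ∈ FOLLOW(J) = {b}.

J ::= λ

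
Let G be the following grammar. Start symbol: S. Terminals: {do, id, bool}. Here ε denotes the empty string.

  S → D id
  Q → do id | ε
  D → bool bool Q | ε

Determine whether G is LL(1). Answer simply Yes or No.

FIRST(S) = {bool, id}
FIRST(Q) = {ε, do}
FIRST(D) = {ε, bool}
FOLLOW(S) = {$}
FOLLOW(Q) = {id}
FOLLOW(D) = {id}
Each cell of M receives at most one production.

Yes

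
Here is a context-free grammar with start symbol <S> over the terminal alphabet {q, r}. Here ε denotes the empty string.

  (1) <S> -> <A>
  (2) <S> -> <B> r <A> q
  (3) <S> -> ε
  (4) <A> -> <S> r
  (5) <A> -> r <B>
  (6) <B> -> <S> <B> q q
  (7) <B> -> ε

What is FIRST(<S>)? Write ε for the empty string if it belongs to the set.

{ε, q, r}

FIRST(<S>) = {ε, q, r}  (via <A>, <B> r <A> q)
FIRST(<A>) = {q, r}  (via <S> r)
FIRST(<B>) = {ε, q, r}  (via <S> <B> q q)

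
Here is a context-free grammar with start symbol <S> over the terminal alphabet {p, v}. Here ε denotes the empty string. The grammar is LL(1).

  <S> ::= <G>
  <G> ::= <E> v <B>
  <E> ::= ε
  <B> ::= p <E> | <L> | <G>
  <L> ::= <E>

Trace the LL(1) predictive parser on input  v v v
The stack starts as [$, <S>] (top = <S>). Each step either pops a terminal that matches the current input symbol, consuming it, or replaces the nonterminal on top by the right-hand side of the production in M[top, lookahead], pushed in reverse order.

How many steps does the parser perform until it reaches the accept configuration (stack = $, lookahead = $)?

15

      Stack        Input    Action
   1  $ <S>        v v v $  expand <S> ::= <G>
   2  $ <G>        v v v $  expand <G> ::= <E> v <B>
   3  $ <B> v <E>  v v v $  expand <E> ::= ε
   4  $ <B> v      v v v $  match v
   5  $ <B>        v v $    expand <B> ::= <G>
   6  $ <G>        v v $    expand <G> ::= <E> v <B>
   7  $ <B> v <E>  v v $    expand <E> ::= ε
   8  $ <B> v      v v $    match v
   9  $ <B>        v $      expand <B> ::= <G>
  10  $ <G>        v $      expand <G> ::= <E> v <B>
  11  $ <B> v <E>  v $      expand <E> ::= ε
  12  $ <B> v      v $      match v
  13  $ <B>        $        expand <B> ::= <L>
  14  $ <L>        $        expand <L> ::= <E>
  15  $ <E>        $        expand <E> ::= ε
Accept reached after 15 steps.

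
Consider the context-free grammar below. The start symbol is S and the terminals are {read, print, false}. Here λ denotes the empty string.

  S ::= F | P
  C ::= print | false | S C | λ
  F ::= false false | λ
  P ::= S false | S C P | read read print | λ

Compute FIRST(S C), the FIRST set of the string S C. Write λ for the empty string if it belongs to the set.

{λ, false, print, read}

FIRST(F): from F::=false false we get {false}; from F::=λ we get {λ}. So FIRST(F) = {λ, false}.
FIRST(S): from S::=F we get {λ, false}; from S::=P we get {λ, false, print, read}. So FIRST(S) = {λ, false, print, read}.
FIRST(C): from C::=print we get {print}; from C::=false we get {false}; from C::=S C we get {λ, false, print, read}; from C::=λ we get {λ}. So FIRST(C) = {λ, false, print, read}.
FIRST(P): from P::=S false we get {false, print, read}; from P::=S C P we get {λ, false, print, read}; from P::=read read print we get {read}; from P::=λ we get {λ}. So FIRST(P) = {λ, false, print, read}.
FIRST(S C): take FIRST of each symbol in turn, carrying on past any symbol whose FIRST contains λ; result {λ, false, print, read}.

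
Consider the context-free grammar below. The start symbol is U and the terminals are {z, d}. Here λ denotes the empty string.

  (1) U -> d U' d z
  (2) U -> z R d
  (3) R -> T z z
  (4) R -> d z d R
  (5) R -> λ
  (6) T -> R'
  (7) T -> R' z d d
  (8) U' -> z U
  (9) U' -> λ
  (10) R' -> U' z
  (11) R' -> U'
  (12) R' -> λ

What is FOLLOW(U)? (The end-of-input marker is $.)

FIRST(U): from U->d U' d z we get {d}; from U->z R d we get {z}. So FIRST(U) = {d, z}.
FIRST(U'): from U'->z U we get {z}; from U'->λ we get {λ}. So FIRST(U') = {λ, z}.
FIRST(R'): from R'->U' z we get {z}; from R'->U' we get {λ, z}; from R'->λ we get {λ}. So FIRST(R') = {λ, z}.
FIRST(T): from T->R' we get {λ, z}; from T->R' z d d we get {z}. So FIRST(T) = {λ, z}.
FIRST(R): from R->T z z we get {z}; from R->d z d R we get {d}; from R->λ we get {λ}. So FIRST(R) = {λ, d, z}.
FOLLOW(U) includes $ since U is the start symbol.
FOLLOW(R): in U->z R d, R is followed by d with FIRST {d}; in R->d z d R, the suffix after R is empty (adds nothing new). Thus FOLLOW(R) = {d}.
FOLLOW(T): in R->T z z, T is followed by z z with FIRST {z}. Thus FOLLOW(T) = {z}.
FOLLOW(R'): in T->R', the suffix after R' is empty, so FOLLOW(R') ⊇ FOLLOW(T) = {z}; in T->R' z d d, R' is followed by z d d with FIRST {z}. Thus FOLLOW(R') = {z}.
FOLLOW(U'): in U->d U' d z, U' is followed by d z with FIRST {d}; in R'->U' z, U' is followed by z with FIRST {z}; in R'->U', the suffix after U' is empty, so FOLLOW(U') ⊇ FOLLOW(R') = {z}. Thus FOLLOW(U') = {d, z}.
FOLLOW(U): in U'->z U, the suffix after U is empty, so FOLLOW(U) ⊇ FOLLOW(U') = {d, z}. Thus FOLLOW(U) = {$, d, z}.

{$, d, z}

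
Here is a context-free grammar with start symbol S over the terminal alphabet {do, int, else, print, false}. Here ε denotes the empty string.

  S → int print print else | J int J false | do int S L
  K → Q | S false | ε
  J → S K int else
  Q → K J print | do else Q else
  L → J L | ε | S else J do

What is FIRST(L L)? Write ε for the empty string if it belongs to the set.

FIRST(S): from S→int print print else we get {int}; from S→J int J false we get {do, int}; from S→do int S L we get {do}. So FIRST(S) = {do, int}.
FIRST(J): from J→S K int else we get {do, int}. So FIRST(J) = {do, int}.
FIRST(L): from L→J L we get {do, int}; from L→ε we get {ε}; from L→S else J do we get {do, int}. So FIRST(L) = {ε, do, int}.
FIRST(K): from K→Q we get {do, int}; from K→S false we get {do, int}; from K→ε we get {ε}. So FIRST(K) = {ε, do, int}.
FIRST(Q): from Q→K J print we get {do, int}; from Q→do else Q else we get {do}. So FIRST(Q) = {do, int}.
FIRST(L L): take FIRST of each symbol in turn, carrying on past any symbol whose FIRST contains ε; result {ε, do, int}.

{ε, do, int}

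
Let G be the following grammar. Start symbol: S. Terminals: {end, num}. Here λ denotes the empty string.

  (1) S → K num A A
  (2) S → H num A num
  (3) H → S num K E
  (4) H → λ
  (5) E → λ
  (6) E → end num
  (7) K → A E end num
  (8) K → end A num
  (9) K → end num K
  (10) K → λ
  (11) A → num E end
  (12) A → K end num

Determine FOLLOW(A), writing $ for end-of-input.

{$, end, num}

FIRST(E) = {λ, end}
FIRST(S) = {end, num}  (via K num A A, H num A num)
FIRST(H) = {λ, end, num}  (via S num K E)
FIRST(K) = {λ, end, num}  (via A E end num)
FIRST(A) = {end, num}  (via K end num)
FOLLOW(S) includes $ since S is the start symbol.
FOLLOW(S): in H→S num K E, S is followed by num K E with FIRST {num}. Thus FOLLOW(S) = {$, num}.
FOLLOW(H): in S→H num A num, H is followed by num A num with FIRST {num}. Thus FOLLOW(H) = {num}.
FOLLOW(E): in H→S num K E, the suffix after E is empty, so FOLLOW(E) ⊇ FOLLOW(H) = {num}; in K→A E end num, E is followed by end num with FIRST {end}; in A→num E end, E is followed by end with FIRST {end}. Thus FOLLOW(E) = {end, num}.
FOLLOW(K): in S→K num A A, K is followed by num A A with FIRST {num}; in H→S num K E, K is followed by E with FIRST {λ, end}; in H→S num K E, the suffix after K is nullable, so FOLLOW(K) ⊇ FOLLOW(H) = {num}; in K→end num K, the suffix after K is empty (adds nothing new); in A→K end num, K is followed by end num with FIRST {end}. Thus FOLLOW(K) = {end, num}.
FOLLOW(A): in S→K num A A (occurrence 1), A is followed by A with FIRST {end, num}; in S→K num A A (occurrence 2), the suffix after A is empty, so FOLLOW(A) ⊇ FOLLOW(S) = {$, num}; in S→H num A num, A is followed by num with FIRST {num}; in K→A E end num, A is followed by E end num with FIRST {end}; in K→end A num, A is followed by num with FIRST {num}. Thus FOLLOW(A) = {$, end, num}.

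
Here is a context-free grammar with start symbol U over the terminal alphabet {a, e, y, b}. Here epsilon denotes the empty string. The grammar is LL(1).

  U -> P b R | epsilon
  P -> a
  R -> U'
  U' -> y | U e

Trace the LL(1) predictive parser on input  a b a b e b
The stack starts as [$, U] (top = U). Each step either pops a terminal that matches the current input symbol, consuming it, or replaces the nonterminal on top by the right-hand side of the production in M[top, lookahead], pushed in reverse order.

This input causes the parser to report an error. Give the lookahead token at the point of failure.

      Stack      Input          Action
   1  $ U        a b a b e b $  expand U -> P b R
   2  $ R b P    a b a b e b $  expand P -> a
   3  $ R b a    a b a b e b $  match a
   4  $ R b      b a b e b $    match b
   5  $ R        a b e b $      expand R -> U'
   6  $ U'       a b e b $      expand U' -> U e
   7  $ e U      a b e b $      expand U -> P b R
   8  $ e R b P  a b e b $      expand P -> a
   9  $ e R b a  a b e b $      match a
  10  $ e R b    b e b $        match b
  11  $ e R      e b $          expand R -> U'
  12  $ e U'     e b $          expand U' -> U e
  13  $ e e U    e b $          expand U -> epsilon
  14  $ e e      e b $          match e
  15  $ e        b $            error: top is terminal e but lookahead is b

b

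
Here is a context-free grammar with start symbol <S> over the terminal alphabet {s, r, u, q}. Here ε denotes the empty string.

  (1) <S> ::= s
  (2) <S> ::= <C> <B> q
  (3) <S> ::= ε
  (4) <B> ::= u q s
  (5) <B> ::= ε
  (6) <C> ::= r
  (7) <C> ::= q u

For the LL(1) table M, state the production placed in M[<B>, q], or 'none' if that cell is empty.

<B> ::= ε

FIRST(<B>) = {ε, u}
FIRST(<C>) = {q, r}
FIRST(<S>) = {ε, q, r, s}  (via <C> <B> q)
FOLLOW(<S>) includes $ since <S> is the start symbol.
FOLLOW(<B>): in <S>::=<C> <B> q, <B> is followed by q with FIRST {q}. Thus FOLLOW(<B>) = {q}.
For <B> ::= u q s: FIRST(u q s) = {u}, so it goes in M[<B>, t] for t ∈ {u}.
For <B> ::= ε: FIRST(ε) = {ε}, so it goes in M[<B>, t] for t ∈ {}; since ε ∈ FIRST, also for every t ∈ FOLLOW(<B>) = {q}.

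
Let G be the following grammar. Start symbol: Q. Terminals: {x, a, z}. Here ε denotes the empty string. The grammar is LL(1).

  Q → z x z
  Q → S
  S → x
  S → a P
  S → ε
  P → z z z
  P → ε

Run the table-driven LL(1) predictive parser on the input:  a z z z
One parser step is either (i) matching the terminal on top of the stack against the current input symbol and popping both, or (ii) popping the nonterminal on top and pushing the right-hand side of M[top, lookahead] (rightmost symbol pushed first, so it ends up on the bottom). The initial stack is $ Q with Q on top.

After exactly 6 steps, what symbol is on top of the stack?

z

step 1: stack=$ Q  input=a z z z $  — expand Q → S
step 2: stack=$ S  input=a z z z $  — expand S → a P
step 3: stack=$ P a  input=a z z z $  — match a
step 4: stack=$ P  input=z z z $  — expand P → z z z
step 5: stack=$ z z z  input=z z z $  — match z
step 6: stack=$ z z  input=z z $  — match z
Stack after step 6: $ z (top = z).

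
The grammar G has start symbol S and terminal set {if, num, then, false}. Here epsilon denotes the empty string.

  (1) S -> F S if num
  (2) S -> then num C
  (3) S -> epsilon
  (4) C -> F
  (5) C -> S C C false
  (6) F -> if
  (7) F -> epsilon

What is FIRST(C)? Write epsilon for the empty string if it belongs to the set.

FIRST(F) = {epsilon, if}
FIRST(S) = {epsilon, if, then}  (via F S if num)
FIRST(C) = {epsilon, false, if, then}  (via F, S C C false)

{epsilon, false, if, then}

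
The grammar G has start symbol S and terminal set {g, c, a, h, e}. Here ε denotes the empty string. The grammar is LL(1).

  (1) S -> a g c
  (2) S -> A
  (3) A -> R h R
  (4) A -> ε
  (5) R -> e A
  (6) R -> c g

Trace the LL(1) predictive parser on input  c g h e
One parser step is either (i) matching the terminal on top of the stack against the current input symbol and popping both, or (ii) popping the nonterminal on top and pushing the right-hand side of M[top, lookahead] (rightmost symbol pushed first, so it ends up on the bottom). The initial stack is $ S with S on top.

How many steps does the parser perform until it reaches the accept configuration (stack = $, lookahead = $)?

     Stack      Input      Action
  1  $ S        c g h e $  expand S -> A
  2  $ A        c g h e $  expand A -> R h R
  3  $ R h R    c g h e $  expand R -> c g
  4  $ R h g c  c g h e $  match c
  5  $ R h g    g h e $    match g
  6  $ R h      h e $      match h
  7  $ R        e $        expand R -> e A
  8  $ A e      e $        match e
  9  $ A        $          expand A -> ε
Accept reached after 9 steps.

9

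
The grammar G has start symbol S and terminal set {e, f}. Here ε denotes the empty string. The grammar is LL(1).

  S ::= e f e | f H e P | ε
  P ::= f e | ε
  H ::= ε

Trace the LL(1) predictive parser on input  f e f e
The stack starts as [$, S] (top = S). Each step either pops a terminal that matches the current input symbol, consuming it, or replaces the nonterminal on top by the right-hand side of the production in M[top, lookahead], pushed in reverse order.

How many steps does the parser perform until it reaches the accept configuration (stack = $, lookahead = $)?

7

     Stack      Input      Action
  1  $ S        f e f e $  expand S ::= f H e P
  2  $ P e H f  f e f e $  match f
  3  $ P e H    e f e $    expand H ::= ε
  4  $ P e      e f e $    match e
  5  $ P        f e $      expand P ::= f e
  6  $ e f      f e $      match f
  7  $ e        e $        match e
Accept reached after 7 steps.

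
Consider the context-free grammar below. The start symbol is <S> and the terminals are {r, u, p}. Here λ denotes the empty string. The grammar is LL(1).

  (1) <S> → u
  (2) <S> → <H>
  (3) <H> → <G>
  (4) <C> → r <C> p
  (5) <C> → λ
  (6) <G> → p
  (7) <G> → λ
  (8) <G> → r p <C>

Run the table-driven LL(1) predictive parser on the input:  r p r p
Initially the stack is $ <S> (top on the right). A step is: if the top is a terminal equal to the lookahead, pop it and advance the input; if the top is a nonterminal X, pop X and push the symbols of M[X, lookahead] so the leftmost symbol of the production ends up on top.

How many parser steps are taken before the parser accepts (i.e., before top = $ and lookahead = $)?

9

     Stack      Input      Action
  1  $ <S>      r p r p $  expand <S> → <H>
  2  $ <H>      r p r p $  expand <H> → <G>
  3  $ <G>      r p r p $  expand <G> → r p <C>
  4  $ <C> p r  r p r p $  match r
  5  $ <C> p    p r p $    match p
  6  $ <C>      r p $      expand <C> → r <C> p
  7  $ p <C> r  r p $      match r
  8  $ p <C>    p $        expand <C> → λ
  9  $ p        p $        match p
Accept reached after 9 steps.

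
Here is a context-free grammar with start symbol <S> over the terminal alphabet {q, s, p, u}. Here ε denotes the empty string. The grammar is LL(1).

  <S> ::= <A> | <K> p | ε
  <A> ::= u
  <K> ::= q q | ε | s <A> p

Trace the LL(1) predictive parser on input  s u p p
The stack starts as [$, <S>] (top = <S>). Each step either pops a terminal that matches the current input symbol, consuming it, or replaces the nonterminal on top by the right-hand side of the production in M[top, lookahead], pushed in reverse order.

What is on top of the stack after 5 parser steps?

p

step 1: stack=$ <S>  input=s u p p $  — expand <S> ::= <K> p
step 2: stack=$ p <K>  input=s u p p $  — expand <K> ::= s <A> p
step 3: stack=$ p p <A> s  input=s u p p $  — match s
step 4: stack=$ p p <A>  input=u p p $  — expand <A> ::= u
step 5: stack=$ p p u  input=u p p $  — match u
Stack after step 5: $ p p (top = p).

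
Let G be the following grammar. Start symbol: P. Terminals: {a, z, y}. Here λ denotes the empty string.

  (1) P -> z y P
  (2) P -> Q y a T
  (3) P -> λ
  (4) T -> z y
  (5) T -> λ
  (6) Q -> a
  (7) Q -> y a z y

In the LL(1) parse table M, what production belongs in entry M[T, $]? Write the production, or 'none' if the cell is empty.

T -> λ

FIRST(T): from T->z y we get {z}; from T->λ we get {λ}. So FIRST(T) = {λ, z}.
FIRST(Q): from Q->a we get {a}; from Q->y a z y we get {y}. So FIRST(Q) = {a, y}.
FIRST(P): from P->z y P we get {z}; from P->Q y a T we get {a, y}; from P->λ we get {λ}. So FIRST(P) = {λ, a, y, z}.
FOLLOW(P) includes $ since P is the start symbol.
FOLLOW(P): in P->z y P, the suffix after P is empty (adds nothing new). Thus FOLLOW(P) = {$}.
FOLLOW(T): in P->Q y a T, the suffix after T is empty, so FOLLOW(T) ⊇ FOLLOW(P) = {$}. Thus FOLLOW(T) = {$}.
For T -> z y: FIRST(z y) = {z}, so it goes in M[T, t] for t ∈ {z}.
For T -> λ: FIRST(λ) = {λ}, so it goes in M[T, t] for t ∈ {}; since λ ∈ FIRST, also for every t ∈ FOLLOW(T) = {$}.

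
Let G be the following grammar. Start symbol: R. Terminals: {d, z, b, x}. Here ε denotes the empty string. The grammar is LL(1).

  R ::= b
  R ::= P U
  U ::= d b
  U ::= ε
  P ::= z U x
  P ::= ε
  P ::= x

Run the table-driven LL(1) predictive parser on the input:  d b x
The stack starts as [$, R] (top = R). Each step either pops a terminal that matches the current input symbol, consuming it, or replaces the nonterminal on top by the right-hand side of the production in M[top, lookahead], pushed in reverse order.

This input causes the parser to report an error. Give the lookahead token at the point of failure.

x

     Stack  Input    Action
  1  $ R    d b x $  expand R ::= P U
  2  $ U P  d b x $  expand P ::= ε
  3  $ U    d b x $  expand U ::= d b
  4  $ b d  d b x $  match d
  5  $ b    b x $    match b
  6  $      x $      error: stack empty but input remains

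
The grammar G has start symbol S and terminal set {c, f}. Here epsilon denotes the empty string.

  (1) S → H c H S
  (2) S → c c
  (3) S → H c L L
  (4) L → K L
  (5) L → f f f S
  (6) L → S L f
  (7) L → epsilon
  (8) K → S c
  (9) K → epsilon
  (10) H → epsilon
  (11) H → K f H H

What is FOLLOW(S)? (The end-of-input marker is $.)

FIRST(S): from S→H c H S we get {c, f}; from S→c c we get {c}; from S→H c L L we get {c, f}. So FIRST(S) = {c, f}.
FIRST(K): from K→S c we get {c, f}; from K→epsilon we get {epsilon}. So FIRST(K) = {epsilon, c, f}.
FIRST(L): from L→K L we get {epsilon, c, f}; from L→f f f S we get {f}; from L→S L f we get {c, f}; from L→epsilon we get {epsilon}. So FIRST(L) = {epsilon, c, f}.
FIRST(H): from H→epsilon we get {epsilon}; from H→K f H H we get {c, f}. So FIRST(H) = {epsilon, c, f}.
FOLLOW(S) includes $ since S is the start symbol.
FOLLOW(H): in S→H c H S (occurrence 1), H is followed by c H S with FIRST {c}; in S→H c H S (occurrence 2), H is followed by S with FIRST {c, f}; in S→H c L L, H is followed by c L L with FIRST {c}; in H→K f H H (occurrence 1), H is followed by H with FIRST {epsilon, c, f}; in H→K f H H (occurrence 1), the suffix after H is nullable (adds nothing new); in H→K f H H (occurrence 2), the suffix after H is empty (adds nothing new). Thus FOLLOW(H) = {c, f}.
FOLLOW(S): in S→H c H S, the suffix after S is empty (adds nothing new); in L→f f f S, the suffix after S is empty, so FOLLOW(S) ⊇ FOLLOW(L) = {$, c, f}; in L→S L f, S is followed by L f with FIRST {c, f}; in K→S c, S is followed by c with FIRST {c}. Thus FOLLOW(S) = {$, c, f}.
FOLLOW(L): in S→H c L L (occurrence 1), L is followed by L with FIRST {epsilon, c, f}; in S→H c L L (occurrence 1), the suffix after L is nullable, so FOLLOW(L) ⊇ FOLLOW(S) = {$, c, f}; in S→H c L L (occurrence 2), the suffix after L is empty, so FOLLOW(L) ⊇ FOLLOW(S) = {$, c, f}; in L→K L, the suffix after L is empty (adds nothing new); in L→S L f, L is followed by f with FIRST {f}. Thus FOLLOW(L) = {$, c, f}.
FOLLOW(K): in L→K L, K is followed by L with FIRST {epsilon, c, f}; in L→K L, the suffix after K is nullable, so FOLLOW(K) ⊇ FOLLOW(L) = {$, c, f}; in H→K f H H, K is followed by f H H with FIRST {f}. Thus FOLLOW(K) = {$, c, f}.

{$, c, f}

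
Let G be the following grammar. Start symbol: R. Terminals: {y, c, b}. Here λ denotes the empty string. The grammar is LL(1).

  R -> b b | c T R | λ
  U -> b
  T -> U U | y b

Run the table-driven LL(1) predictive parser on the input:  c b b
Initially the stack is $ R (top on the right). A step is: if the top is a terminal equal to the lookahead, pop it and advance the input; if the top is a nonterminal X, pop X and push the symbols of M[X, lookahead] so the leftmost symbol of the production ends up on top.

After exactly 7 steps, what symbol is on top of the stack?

     Stack    Input    Action
  1  $ R      c b b $  expand R -> c T R
  2  $ R T c  c b b $  match c
  3  $ R T    b b $    expand T -> U U
  4  $ R U U  b b $    expand U -> b
  5  $ R U b  b b $    match b
  6  $ R U    b $      expand U -> b
  7  $ R b    b $      match b
Stack after step 7: $ R (top = R).

R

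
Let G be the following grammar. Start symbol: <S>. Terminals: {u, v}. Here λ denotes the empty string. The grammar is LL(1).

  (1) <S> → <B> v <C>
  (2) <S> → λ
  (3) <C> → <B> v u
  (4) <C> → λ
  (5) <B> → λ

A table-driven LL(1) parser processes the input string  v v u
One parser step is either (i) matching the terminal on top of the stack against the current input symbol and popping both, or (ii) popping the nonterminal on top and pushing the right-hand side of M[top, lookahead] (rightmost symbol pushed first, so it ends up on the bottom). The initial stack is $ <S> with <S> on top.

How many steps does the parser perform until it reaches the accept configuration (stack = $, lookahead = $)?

step 1: stack=$ <S>  input=v v u $  — expand <S> → <B> v <C>
step 2: stack=$ <C> v <B>  input=v v u $  — expand <B> → λ
step 3: stack=$ <C> v  input=v v u $  — match v
step 4: stack=$ <C>  input=v u $  — expand <C> → <B> v u
step 5: stack=$ u v <B>  input=v u $  — expand <B> → λ
step 6: stack=$ u v  input=v u $  — match v
step 7: stack=$ u  input=u $  — match u
Accept reached after 7 steps.

7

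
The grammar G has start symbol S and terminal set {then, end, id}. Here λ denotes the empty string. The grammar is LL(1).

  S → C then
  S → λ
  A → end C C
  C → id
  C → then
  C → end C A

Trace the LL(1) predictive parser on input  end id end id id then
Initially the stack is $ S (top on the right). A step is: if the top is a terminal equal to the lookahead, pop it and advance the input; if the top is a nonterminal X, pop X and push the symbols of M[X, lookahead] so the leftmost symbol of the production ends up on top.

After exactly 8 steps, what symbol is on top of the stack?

id

step 1: stack=$ S  input=end id end id id then $  — expand S → C then
step 2: stack=$ then C  input=end id end id id then $  — expand C → end C A
step 3: stack=$ then A C end  input=end id end id id then $  — match end
step 4: stack=$ then A C  input=id end id id then $  — expand C → id
step 5: stack=$ then A id  input=id end id id then $  — match id
step 6: stack=$ then A  input=end id id then $  — expand A → end C C
step 7: stack=$ then C C end  input=end id id then $  — match end
step 8: stack=$ then C C  input=id id then $  — expand C → id
Stack after step 8: $ then C id (top = id).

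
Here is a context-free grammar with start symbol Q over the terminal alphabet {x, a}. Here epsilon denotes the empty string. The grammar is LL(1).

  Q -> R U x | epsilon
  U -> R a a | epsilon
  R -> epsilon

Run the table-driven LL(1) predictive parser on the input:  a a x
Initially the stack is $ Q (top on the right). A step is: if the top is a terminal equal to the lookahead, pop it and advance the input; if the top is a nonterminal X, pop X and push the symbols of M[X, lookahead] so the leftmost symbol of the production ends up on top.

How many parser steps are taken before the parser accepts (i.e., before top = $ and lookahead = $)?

7

     Stack      Input    Action
  1  $ Q        a a x $  expand Q -> R U x
  2  $ x U R    a a x $  expand R -> epsilon
  3  $ x U      a a x $  expand U -> R a a
  4  $ x a a R  a a x $  expand R -> epsilon
  5  $ x a a    a a x $  match a
  6  $ x a      a x $    match a
  7  $ x        x $      match x
Accept reached after 7 steps.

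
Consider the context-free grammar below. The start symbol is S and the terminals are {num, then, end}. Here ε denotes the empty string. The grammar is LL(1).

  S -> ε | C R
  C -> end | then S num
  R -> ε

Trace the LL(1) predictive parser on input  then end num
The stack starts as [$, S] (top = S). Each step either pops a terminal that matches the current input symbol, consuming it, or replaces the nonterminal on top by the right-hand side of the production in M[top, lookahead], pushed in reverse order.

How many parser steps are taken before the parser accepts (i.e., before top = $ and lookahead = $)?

9

step 1: stack=$ S  input=then end num $  — expand S -> C R
step 2: stack=$ R C  input=then end num $  — expand C -> then S num
step 3: stack=$ R num S then  input=then end num $  — match then
step 4: stack=$ R num S  input=end num $  — expand S -> C R
step 5: stack=$ R num R C  input=end num $  — expand C -> end
step 6: stack=$ R num R end  input=end num $  — match end
step 7: stack=$ R num R  input=num $  — expand R -> ε
step 8: stack=$ R num  input=num $  — match num
step 9: stack=$ R  input=$  — expand R -> ε
Accept reached after 9 steps.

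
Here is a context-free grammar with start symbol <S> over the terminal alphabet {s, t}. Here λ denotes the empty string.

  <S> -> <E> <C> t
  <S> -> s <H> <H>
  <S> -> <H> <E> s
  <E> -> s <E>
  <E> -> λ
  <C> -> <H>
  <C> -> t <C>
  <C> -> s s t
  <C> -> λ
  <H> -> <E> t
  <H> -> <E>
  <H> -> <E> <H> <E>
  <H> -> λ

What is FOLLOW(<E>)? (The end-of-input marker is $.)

FIRST(<E>): from <E>->s <E> we get {s}; from <E>->λ we get {λ}. So FIRST(<E>) = {λ, s}.
FIRST(<H>): from <H>-><E> t we get {s, t}; from <H>-><E> we get {λ, s}; from <H>-><E> <H> <E> we get {λ, s, t}; from <H>->λ we get {λ}. So FIRST(<H>) = {λ, s, t}.
FIRST(<C>): from <C>-><H> we get {λ, s, t}; from <C>->t <C> we get {t}; from <C>->s s t we get {s}; from <C>->λ we get {λ}. So FIRST(<C>) = {λ, s, t}.
FIRST(<S>): from <S>-><E> <C> t we get {s, t}; from <S>->s <H> <H> we get {s}; from <S>-><H> <E> s we get {s, t}. So FIRST(<S>) = {s, t}.
FOLLOW(<S>) includes $ since <S> is the start symbol.
FOLLOW(<S>): <S> appears on no right-hand side. Thus FOLLOW(<S>) = {$}.
FOLLOW(<C>): in <S>-><E> <C> t, <C> is followed by t with FIRST {t}; in <C>->t <C>, the suffix after <C> is empty (adds nothing new). Thus FOLLOW(<C>) = {t}.
FOLLOW(<H>): in <S>->s <H> <H> (occurrence 1), <H> is followed by <H> with FIRST {λ, s, t}; in <S>->s <H> <H> (occurrence 1), the suffix after <H> is nullable, so FOLLOW(<H>) ⊇ FOLLOW(<S>) = {$}; in <S>->s <H> <H> (occurrence 2), the suffix after <H> is empty, so FOLLOW(<H>) ⊇ FOLLOW(<S>) = {$}; in <S>-><H> <E> s, <H> is followed by <E> s with FIRST {s}; in <C>-><H>, the suffix after <H> is empty, so FOLLOW(<H>) ⊇ FOLLOW(<C>) = {t}; in <H>-><E> <H> <E>, <H> is followed by <E> with FIRST {λ, s}; in <H>-><E> <H> <E>, the suffix after <H> is nullable (adds nothing new). Thus FOLLOW(<H>) = {$, s, t}.
FOLLOW(<E>): in <S>-><E> <C> t, <E> is followed by <C> t with FIRST {s, t}; in <S>-><H> <E> s, <E> is followed by s with FIRST {s}; in <E>->s <E>, the suffix after <E> is empty (adds nothing new); in <H>-><E> t, <E> is followed by t with FIRST {t}; in <H>-><E>, the suffix after <E> is empty, so FOLLOW(<E>) ⊇ FOLLOW(<H>) = {$, s, t}; in <H>-><E> <H> <E> (occurrence 1), <E> is followed by <H> <E> with FIRST {λ, s, t}; in <H>-><E> <H> <E> (occurrence 1), the suffix after <E> is nullable, so FOLLOW(<E>) ⊇ FOLLOW(<H>) = {$, s, t}; in <H>-><E> <H> <E> (occurrence 2), the suffix after <E> is empty, so FOLLOW(<E>) ⊇ FOLLOW(<H>) = {$, s, t}. Thus FOLLOW(<E>) = {$, s, t}.

{$, s, t}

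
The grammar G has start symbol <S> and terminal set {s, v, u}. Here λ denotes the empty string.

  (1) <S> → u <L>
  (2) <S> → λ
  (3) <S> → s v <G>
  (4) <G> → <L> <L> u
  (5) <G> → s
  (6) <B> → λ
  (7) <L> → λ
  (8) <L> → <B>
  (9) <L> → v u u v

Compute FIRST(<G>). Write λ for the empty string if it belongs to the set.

FIRST(<S>): from <S>→u <L> we get {u}; from <S>→λ we get {λ}; from <S>→s v <G> we get {s}. So FIRST(<S>) = {λ, s, u}.
FIRST(<B>): from <B>→λ we get {λ}. So FIRST(<B>) = {λ}.
FIRST(<L>): from <L>→λ we get {λ}; from <L>→<B> we get {λ}; from <L>→v u u v we get {v}. So FIRST(<L>) = {λ, v}.
FIRST(<G>): from <G>→<L> <L> u we get {u, v}; from <G>→s we get {s}. So FIRST(<G>) = {s, u, v}.

{s, u, v}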